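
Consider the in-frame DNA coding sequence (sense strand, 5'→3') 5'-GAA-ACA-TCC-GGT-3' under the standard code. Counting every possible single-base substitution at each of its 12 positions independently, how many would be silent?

Codon 1 (GAA, Glu): 1 synonymous substitution.
Codon 2 (ACA, Thr): 3 synonymous substitutions.
Codon 3 (TCC, Ser): 3 synonymous substitutions.
Codon 4 (GGT, Gly): 3 synonymous substitutions.
Total: 1 + 3 + 3 + 3 = 10.

10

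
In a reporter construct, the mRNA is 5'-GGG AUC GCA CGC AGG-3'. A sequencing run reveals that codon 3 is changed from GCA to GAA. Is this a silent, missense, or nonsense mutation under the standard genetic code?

Position 8 falls in codon 3: GCA → Ala.
After the substitution the codon is GAA → Glu.
Ala ≠ Glu, so this is a missense mutation.

missense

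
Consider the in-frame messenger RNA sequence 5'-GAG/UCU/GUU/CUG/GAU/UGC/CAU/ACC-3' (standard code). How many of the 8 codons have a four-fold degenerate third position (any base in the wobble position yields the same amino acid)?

Codon 1 GAG (Glu): third position 2-fold.
Codon 2 UCU (Ser): third position 4-fold.
Codon 3 GUU (Val): third position 4-fold.
Codon 4 CUG (Leu): third position 4-fold.
Codon 5 GAU (Asp): third position 2-fold.
Codon 6 UGC (Cys): third position 2-fold.
Codon 7 CAU (His): third position 2-fold.
Codon 8 ACC (Thr): third position 4-fold.
Four-fold degenerate third positions: 4.

4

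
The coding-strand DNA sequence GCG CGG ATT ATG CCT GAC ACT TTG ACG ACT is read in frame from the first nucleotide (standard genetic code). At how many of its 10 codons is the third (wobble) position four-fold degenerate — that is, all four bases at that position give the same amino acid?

6

Codon 1 GCG (Ala): third position 4-fold.
Codon 2 CGG (Arg): third position 4-fold.
Codon 3 ATT (Ile): third position 3-fold.
Codon 4 ATG (Met): third position 1-fold.
Codon 5 CCT (Pro): third position 4-fold.
Codon 6 GAC (Asp): third position 2-fold.
Codon 7 ACT (Thr): third position 4-fold.
Codon 8 TTG (Leu): third position 2-fold.
Codon 9 ACG (Thr): third position 4-fold.
Codon 10 ACT (Thr): third position 4-fold.
Four-fold degenerate third positions: 6.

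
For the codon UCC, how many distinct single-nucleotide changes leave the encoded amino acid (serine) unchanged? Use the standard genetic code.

3

Position 1: none → 0 synonymous.
Position 2: none → 0 synonymous.
Position 3: UCU, UCA, UCG → 3 synonymous.
Total: 0 + 0 + 3 = 3.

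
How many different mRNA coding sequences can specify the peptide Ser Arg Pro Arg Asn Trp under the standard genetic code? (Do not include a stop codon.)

Ser: 6 codons.
Arg: 6 codons.
Pro: 4 codons.
Arg: 6 codons.
Asn: 2 codons.
Trp: 1 codon.
6 × 6 × 4 × 6 × 2 × 1 = 1728.

1728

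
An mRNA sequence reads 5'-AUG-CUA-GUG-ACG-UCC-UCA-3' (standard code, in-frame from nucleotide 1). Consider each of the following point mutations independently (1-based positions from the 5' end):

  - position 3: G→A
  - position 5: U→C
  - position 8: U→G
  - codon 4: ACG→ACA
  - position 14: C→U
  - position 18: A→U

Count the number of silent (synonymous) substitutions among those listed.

2

Codon 1: AUG (Met) → AUA (Ile) — missense.
Codon 2: CUA (Leu) → CCA (Pro) — missense.
Codon 3: GUG (Val) → GGG (Gly) — missense.
Codon 4: ACG (Thr) → ACA (Thr) — synonymous.
Codon 5: UCC (Ser) → UUC (Phe) — missense.
Codon 6: UCA (Ser) → UCU (Ser) — synonymous.
Synonymous: 2 of 6.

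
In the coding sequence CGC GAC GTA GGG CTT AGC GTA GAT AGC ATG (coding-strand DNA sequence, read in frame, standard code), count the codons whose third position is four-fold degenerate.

5

Codon 1 CGC (Arg): third position 4-fold.
Codon 2 GAC (Asp): third position 2-fold.
Codon 3 GTA (Val): third position 4-fold.
Codon 4 GGG (Gly): third position 4-fold.
Codon 5 CTT (Leu): third position 4-fold.
Codon 6 AGC (Ser): third position 2-fold.
Codon 7 GTA (Val): third position 4-fold.
Codon 8 GAT (Asp): third position 2-fold.
Codon 9 AGC (Ser): third position 2-fold.
Codon 10 ATG (Met): third position 1-fold.
Four-fold degenerate third positions: 5.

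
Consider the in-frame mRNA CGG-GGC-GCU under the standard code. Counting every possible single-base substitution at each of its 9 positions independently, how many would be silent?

10

Codon 1 (CGG, Arg): 4 synonymous substitutions.
Codon 2 (GGC, Gly): 3 synonymous substitutions.
Codon 3 (GCU, Ala): 3 synonymous substitutions.
Total: 4 + 3 + 3 = 10.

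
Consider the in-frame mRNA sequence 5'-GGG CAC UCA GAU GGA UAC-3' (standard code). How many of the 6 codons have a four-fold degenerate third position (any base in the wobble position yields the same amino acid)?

Codon 1 GGG (Gly): third position 4-fold.
Codon 2 CAC (His): third position 2-fold.
Codon 3 UCA (Ser): third position 4-fold.
Codon 4 GAU (Asp): third position 2-fold.
Codon 5 GGA (Gly): third position 4-fold.
Codon 6 UAC (Tyr): third position 2-fold.
Four-fold degenerate third positions: 3.

3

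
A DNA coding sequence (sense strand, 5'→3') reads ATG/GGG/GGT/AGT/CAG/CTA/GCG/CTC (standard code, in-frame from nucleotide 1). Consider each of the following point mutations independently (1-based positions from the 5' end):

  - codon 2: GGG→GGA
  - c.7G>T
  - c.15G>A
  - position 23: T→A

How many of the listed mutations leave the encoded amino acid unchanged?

2

Codon 2: GGG (Gly) → GGA (Gly) — synonymous.
Codon 3: GGT (Gly) → TGT (Cys) — missense.
Codon 5: CAG (Gln) → CAA (Gln) — synonymous.
Codon 8: CTC (Leu) → CAC (His) — missense.
Synonymous: 2 of 4.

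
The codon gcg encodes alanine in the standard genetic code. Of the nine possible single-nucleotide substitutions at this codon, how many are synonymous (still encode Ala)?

Position 1: none → 0 synonymous.
Position 2: none → 0 synonymous.
Position 3: GCU, GCC, GCA → 3 synonymous.
Total: 0 + 0 + 3 = 3.

3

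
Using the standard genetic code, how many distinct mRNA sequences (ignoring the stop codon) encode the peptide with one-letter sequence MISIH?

108

Met: 1 codon.
Ile: 3 codons.
Ser: 6 codons.
Ile: 3 codons.
His: 2 codons.
1 × 3 × 6 × 3 × 2 = 108.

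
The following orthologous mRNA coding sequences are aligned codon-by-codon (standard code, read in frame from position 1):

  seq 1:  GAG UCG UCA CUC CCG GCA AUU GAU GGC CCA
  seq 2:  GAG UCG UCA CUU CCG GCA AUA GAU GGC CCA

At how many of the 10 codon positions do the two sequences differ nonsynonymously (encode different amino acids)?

0

Codon 1: GAG Glu / GAG Glu — identical.
Codon 2: UCG Ser / UCG Ser — identical.
Codon 3: UCA Ser / UCA Ser — identical.
Codon 4: CUC Leu / CUU Leu — synonymous.
Codon 5: CCG Pro / CCG Pro — identical.
Codon 6: GCA Ala / GCA Ala — identical.
Codon 7: AUU Ile / AUA Ile — synonymous.
Codon 8: GAU Asp / GAU Asp — identical.
Codon 9: GGC Gly / GGC Gly — identical.
Codon 10: CCA Pro / CCA Pro — identical.
Nonsynonymous differences: 0.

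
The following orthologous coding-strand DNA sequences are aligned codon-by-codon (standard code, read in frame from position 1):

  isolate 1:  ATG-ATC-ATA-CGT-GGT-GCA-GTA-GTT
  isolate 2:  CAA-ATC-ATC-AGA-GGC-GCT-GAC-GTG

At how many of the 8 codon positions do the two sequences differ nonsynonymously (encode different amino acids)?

Codon 1: ATG Met / CAA Gln — nonsynonymous.
Codon 2: ATC Ile / ATC Ile — identical.
Codon 3: ATA Ile / ATC Ile — synonymous.
Codon 4: CGT Arg / AGA Arg — synonymous.
Codon 5: GGT Gly / GGC Gly — synonymous.
Codon 6: GCA Ala / GCT Ala — synonymous.
Codon 7: GTA Val / GAC Asp — nonsynonymous.
Codon 8: GTT Val / GTG Val — synonymous.
Nonsynonymous differences: 2.

2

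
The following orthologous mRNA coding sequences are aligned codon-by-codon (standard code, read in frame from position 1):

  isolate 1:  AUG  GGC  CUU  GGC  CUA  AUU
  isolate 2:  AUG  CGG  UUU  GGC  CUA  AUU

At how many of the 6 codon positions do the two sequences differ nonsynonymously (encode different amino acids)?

2

Codon 1: AUG Met / AUG Met — identical.
Codon 2: GGC Gly / CGG Arg — nonsynonymous.
Codon 3: CUU Leu / UUU Phe — nonsynonymous.
Codon 4: GGC Gly / GGC Gly — identical.
Codon 5: CUA Leu / CUA Leu — identical.
Codon 6: AUU Ile / AUU Ile — identical.
Nonsynonymous differences: 2.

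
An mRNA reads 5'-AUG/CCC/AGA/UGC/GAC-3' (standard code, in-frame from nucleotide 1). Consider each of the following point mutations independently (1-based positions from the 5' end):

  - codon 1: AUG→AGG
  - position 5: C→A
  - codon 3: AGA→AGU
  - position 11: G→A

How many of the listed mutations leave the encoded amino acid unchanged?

0

Codon 1: AUG (Met) → AGG (Arg) — missense.
Codon 2: CCC (Pro) → CAC (His) — missense.
Codon 3: AGA (Arg) → AGU (Ser) — missense.
Codon 4: UGC (Cys) → UAC (Tyr) — missense.
Synonymous: 0 of 4.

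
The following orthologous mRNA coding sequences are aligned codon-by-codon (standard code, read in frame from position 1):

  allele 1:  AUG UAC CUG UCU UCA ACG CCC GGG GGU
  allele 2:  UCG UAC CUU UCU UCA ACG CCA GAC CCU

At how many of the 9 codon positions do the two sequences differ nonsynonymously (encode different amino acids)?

Codon 1: AUG Met / UCG Ser — nonsynonymous.
Codon 2: UAC Tyr / UAC Tyr — identical.
Codon 3: CUG Leu / CUU Leu — synonymous.
Codon 4: UCU Ser / UCU Ser — identical.
Codon 5: UCA Ser / UCA Ser — identical.
Codon 6: ACG Thr / ACG Thr — identical.
Codon 7: CCC Pro / CCA Pro — synonymous.
Codon 8: GGG Gly / GAC Asp — nonsynonymous.
Codon 9: GGU Gly / CCU Pro — nonsynonymous.
Nonsynonymous differences: 3.

3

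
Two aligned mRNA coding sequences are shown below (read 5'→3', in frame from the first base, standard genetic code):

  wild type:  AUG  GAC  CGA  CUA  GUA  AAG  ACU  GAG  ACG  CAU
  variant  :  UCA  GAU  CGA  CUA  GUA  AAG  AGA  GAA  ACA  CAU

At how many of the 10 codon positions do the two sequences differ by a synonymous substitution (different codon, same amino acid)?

Codon 1: AUG Met / UCA Ser — nonsynonymous.
Codon 2: GAC Asp / GAU Asp — synonymous.
Codon 3: CGA Arg / CGA Arg — identical.
Codon 4: CUA Leu / CUA Leu — identical.
Codon 5: GUA Val / GUA Val — identical.
Codon 6: AAG Lys / AAG Lys — identical.
Codon 7: ACU Thr / AGA Arg — nonsynonymous.
Codon 8: GAG Glu / GAA Glu — synonymous.
Codon 9: ACG Thr / ACA Thr — synonymous.
Codon 10: CAU His / CAU His — identical.
Synonymous differences: 3.

3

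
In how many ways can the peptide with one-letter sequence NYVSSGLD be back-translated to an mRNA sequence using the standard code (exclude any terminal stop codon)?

Asn: 2 codons.
Tyr: 2 codons.
Val: 4 codons.
Ser: 6 codons.
Ser: 6 codons.
Gly: 4 codons.
Leu: 6 codons.
Asp: 2 codons.
2 × 2 × 4 × 6 × 6 × 4 × 6 × 2 = 27648.

27648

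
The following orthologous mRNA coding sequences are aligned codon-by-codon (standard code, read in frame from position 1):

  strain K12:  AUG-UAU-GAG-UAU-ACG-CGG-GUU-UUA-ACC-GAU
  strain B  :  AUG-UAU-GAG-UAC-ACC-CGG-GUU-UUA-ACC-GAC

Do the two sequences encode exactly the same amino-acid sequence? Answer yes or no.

Codon 1: AUG Met / AUG Met — identical.
Codon 2: UAU Tyr / UAU Tyr — identical.
Codon 3: GAG Glu / GAG Glu — identical.
Codon 4: UAU Tyr / UAC Tyr — synonymous.
Codon 5: ACG Thr / ACC Thr — synonymous.
Codon 6: CGG Arg / CGG Arg — identical.
Codon 7: GUU Val / GUU Val — identical.
Codon 8: UUA Leu / UUA Leu — identical.
Codon 9: ACC Thr / ACC Thr — identical.
Codon 10: GAU Asp / GAC Asp — synonymous.
Nonsynonymous differences: 0 → same protein.

yes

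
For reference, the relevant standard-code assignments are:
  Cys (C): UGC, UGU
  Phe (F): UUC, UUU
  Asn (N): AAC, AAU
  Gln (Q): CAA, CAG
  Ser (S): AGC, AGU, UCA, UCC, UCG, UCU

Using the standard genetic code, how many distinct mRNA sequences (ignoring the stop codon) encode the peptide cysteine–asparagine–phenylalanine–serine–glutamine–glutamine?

Cys: 2 codons.
Asn: 2 codons.
Phe: 2 codons.
Ser: 6 codons.
Gln: 2 codons.
Gln: 2 codons.
2 × 2 × 2 × 6 × 2 × 2 = 192.

192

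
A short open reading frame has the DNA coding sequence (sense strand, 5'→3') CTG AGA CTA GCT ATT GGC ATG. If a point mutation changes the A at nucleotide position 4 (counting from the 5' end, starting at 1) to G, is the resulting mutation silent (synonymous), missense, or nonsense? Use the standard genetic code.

missense

Position 4 falls in codon 2: AGA → Arg.
After the substitution the codon is GGA → Gly.
Arg ≠ Gly, so this is a missense mutation.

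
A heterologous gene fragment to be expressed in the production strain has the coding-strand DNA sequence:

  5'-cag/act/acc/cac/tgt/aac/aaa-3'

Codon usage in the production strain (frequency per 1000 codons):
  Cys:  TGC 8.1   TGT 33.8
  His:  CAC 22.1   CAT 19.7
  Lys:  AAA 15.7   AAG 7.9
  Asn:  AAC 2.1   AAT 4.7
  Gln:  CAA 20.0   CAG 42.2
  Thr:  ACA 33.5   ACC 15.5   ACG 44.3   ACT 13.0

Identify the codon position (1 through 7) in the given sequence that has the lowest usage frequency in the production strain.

Codon 1 CAG (Gln): 42.2 per 1000.
Codon 2 ACT (Thr): 13.0 per 1000.
Codon 3 ACC (Thr): 15.5 per 1000.
Codon 4 CAC (His): 22.1 per 1000.
Codon 5 TGT (Cys): 33.8 per 1000.
Codon 6 AAC (Asn): 2.1 per 1000.
Codon 7 AAA (Lys): 15.7 per 1000.
Lowest frequency is 2.1 at codon 6.

6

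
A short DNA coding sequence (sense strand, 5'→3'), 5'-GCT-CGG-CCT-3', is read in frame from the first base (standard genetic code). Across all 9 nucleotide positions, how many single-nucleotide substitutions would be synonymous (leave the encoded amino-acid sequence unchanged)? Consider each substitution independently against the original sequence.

Codon 1 (GCT, Ala): 3 synonymous substitutions.
Codon 2 (CGG, Arg): 4 synonymous substitutions.
Codon 3 (CCT, Pro): 3 synonymous substitutions.
Total: 3 + 4 + 3 = 10.

10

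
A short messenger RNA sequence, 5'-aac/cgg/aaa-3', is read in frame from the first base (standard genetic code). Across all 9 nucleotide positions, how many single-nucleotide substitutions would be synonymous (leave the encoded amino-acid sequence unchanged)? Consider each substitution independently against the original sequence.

6

Codon 1 (AAC, Asn): 1 synonymous substitution.
Codon 2 (CGG, Arg): 4 synonymous substitutions.
Codon 3 (AAA, Lys): 1 synonymous substitution.
Total: 1 + 4 + 1 = 6.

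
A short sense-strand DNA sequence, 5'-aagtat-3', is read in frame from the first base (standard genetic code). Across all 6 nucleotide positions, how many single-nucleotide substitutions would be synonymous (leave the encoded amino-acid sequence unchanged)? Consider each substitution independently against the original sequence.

Codon 1 (AAG, Lys): 1 synonymous substitution.
Codon 2 (TAT, Tyr): 1 synonymous substitution.
Total: 1 + 1 = 2.

2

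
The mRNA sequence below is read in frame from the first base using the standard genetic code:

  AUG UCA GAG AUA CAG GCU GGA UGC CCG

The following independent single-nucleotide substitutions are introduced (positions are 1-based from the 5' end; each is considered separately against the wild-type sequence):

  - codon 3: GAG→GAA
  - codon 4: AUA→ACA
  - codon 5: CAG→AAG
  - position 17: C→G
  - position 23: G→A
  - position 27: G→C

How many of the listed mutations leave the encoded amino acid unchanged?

Codon 3: GAG (Glu) → GAA (Glu) — synonymous.
Codon 4: AUA (Ile) → ACA (Thr) — missense.
Codon 5: CAG (Gln) → AAG (Lys) — missense.
Codon 6: GCU (Ala) → GGU (Gly) — missense.
Codon 8: UGC (Cys) → UAC (Tyr) — missense.
Codon 9: CCG (Pro) → CCC (Pro) — synonymous.
Synonymous: 2 of 6.

2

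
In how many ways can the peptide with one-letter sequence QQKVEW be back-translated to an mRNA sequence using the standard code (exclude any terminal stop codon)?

64

Gln: 2 codons.
Gln: 2 codons.
Lys: 2 codons.
Val: 4 codons.
Glu: 2 codons.
Trp: 1 codon.
2 × 2 × 2 × 4 × 2 × 1 = 64.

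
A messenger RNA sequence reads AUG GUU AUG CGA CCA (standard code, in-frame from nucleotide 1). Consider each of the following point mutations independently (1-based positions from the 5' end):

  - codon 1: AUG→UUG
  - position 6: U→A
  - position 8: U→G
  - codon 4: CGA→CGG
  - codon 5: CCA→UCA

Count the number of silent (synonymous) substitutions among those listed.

Codon 1: AUG (Met) → UUG (Leu) — missense.
Codon 2: GUU (Val) → GUA (Val) — synonymous.
Codon 3: AUG (Met) → AGG (Arg) — missense.
Codon 4: CGA (Arg) → CGG (Arg) — synonymous.
Codon 5: CCA (Pro) → UCA (Ser) — missense.
Synonymous: 2 of 5.

2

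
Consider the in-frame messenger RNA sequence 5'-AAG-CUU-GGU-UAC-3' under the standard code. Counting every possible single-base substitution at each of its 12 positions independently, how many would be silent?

Codon 1 (AAG, Lys): 1 synonymous substitution.
Codon 2 (CUU, Leu): 3 synonymous substitutions.
Codon 3 (GGU, Gly): 3 synonymous substitutions.
Codon 4 (UAC, Tyr): 1 synonymous substitution.
Total: 1 + 3 + 3 + 1 = 8.

8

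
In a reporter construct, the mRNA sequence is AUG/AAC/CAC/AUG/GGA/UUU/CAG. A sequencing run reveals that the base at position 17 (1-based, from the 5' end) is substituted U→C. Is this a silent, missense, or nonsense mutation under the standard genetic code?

Position 17 falls in codon 6: UUU → Phe.
After the substitution the codon is UCU → Ser.
Phe ≠ Ser, so this is a missense mutation.

missense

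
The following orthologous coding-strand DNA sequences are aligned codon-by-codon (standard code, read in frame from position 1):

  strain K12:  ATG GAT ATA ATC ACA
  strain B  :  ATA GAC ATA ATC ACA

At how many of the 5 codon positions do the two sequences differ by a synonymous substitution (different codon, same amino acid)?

Codon 1: ATG Met / ATA Ile — nonsynonymous.
Codon 2: GAT Asp / GAC Asp — synonymous.
Codon 3: ATA Ile / ATA Ile — identical.
Codon 4: ATC Ile / ATC Ile — identical.
Codon 5: ACA Thr / ACA Thr — identical.
Synonymous differences: 1.

1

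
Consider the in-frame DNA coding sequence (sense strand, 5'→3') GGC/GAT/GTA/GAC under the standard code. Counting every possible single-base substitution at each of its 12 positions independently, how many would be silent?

8

Codon 1 (GGC, Gly): 3 synonymous substitutions.
Codon 2 (GAT, Asp): 1 synonymous substitution.
Codon 3 (GTA, Val): 3 synonymous substitutions.
Codon 4 (GAC, Asp): 1 synonymous substitution.
Total: 3 + 1 + 3 + 1 = 8.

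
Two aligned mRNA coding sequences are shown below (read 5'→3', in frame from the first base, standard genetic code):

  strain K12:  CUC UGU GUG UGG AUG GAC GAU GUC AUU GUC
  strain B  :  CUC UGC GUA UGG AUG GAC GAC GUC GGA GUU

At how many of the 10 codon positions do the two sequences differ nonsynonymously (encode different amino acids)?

1

Codon 1: CUC Leu / CUC Leu — identical.
Codon 2: UGU Cys / UGC Cys — synonymous.
Codon 3: GUG Val / GUA Val — synonymous.
Codon 4: UGG Trp / UGG Trp — identical.
Codon 5: AUG Met / AUG Met — identical.
Codon 6: GAC Asp / GAC Asp — identical.
Codon 7: GAU Asp / GAC Asp — synonymous.
Codon 8: GUC Val / GUC Val — identical.
Codon 9: AUU Ile / GGA Gly — nonsynonymous.
Codon 10: GUC Val / GUU Val — synonymous.
Nonsynonymous differences: 1.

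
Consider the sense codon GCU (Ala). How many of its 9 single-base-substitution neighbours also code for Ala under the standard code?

Position 1: none → 0 synonymous.
Position 2: none → 0 synonymous.
Position 3: GCC, GCA, GCG → 3 synonymous.
Total: 0 + 0 + 3 = 3.

3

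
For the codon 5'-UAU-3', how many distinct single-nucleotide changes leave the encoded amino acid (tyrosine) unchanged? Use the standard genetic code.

1

Position 1: none → 0 synonymous.
Position 2: none → 0 synonymous.
Position 3: UAC → 1 synonymous.
Total: 0 + 0 + 1 = 1.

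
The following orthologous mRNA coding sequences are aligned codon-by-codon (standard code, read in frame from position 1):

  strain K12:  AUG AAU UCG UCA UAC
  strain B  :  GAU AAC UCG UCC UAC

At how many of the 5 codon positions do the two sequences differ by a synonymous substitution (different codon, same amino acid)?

2

Codon 1: AUG Met / GAU Asp — nonsynonymous.
Codon 2: AAU Asn / AAC Asn — synonymous.
Codon 3: UCG Ser / UCG Ser — identical.
Codon 4: UCA Ser / UCC Ser — synonymous.
Codon 5: UAC Tyr / UAC Tyr — identical.
Synonymous differences: 2.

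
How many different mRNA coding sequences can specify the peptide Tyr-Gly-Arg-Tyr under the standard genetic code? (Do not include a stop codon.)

Tyr: 2 codons.
Gly: 4 codons.
Arg: 6 codons.
Tyr: 2 codons.
2 × 4 × 6 × 2 = 96.

96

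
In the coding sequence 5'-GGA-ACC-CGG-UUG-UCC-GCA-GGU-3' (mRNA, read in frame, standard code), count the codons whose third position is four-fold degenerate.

Codon 1 GGA (Gly): third position 4-fold.
Codon 2 ACC (Thr): third position 4-fold.
Codon 3 CGG (Arg): third position 4-fold.
Codon 4 UUG (Leu): third position 2-fold.
Codon 5 UCC (Ser): third position 4-fold.
Codon 6 GCA (Ala): third position 4-fold.
Codon 7 GGU (Gly): third position 4-fold.
Four-fold degenerate third positions: 6.

6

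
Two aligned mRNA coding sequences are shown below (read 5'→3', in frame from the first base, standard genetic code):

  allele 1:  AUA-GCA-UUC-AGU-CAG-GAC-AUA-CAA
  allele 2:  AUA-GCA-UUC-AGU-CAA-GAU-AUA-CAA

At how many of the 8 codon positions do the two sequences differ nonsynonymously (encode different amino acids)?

Codon 1: AUA Ile / AUA Ile — identical.
Codon 2: GCA Ala / GCA Ala — identical.
Codon 3: UUC Phe / UUC Phe — identical.
Codon 4: AGU Ser / AGU Ser — identical.
Codon 5: CAG Gln / CAA Gln — synonymous.
Codon 6: GAC Asp / GAU Asp — synonymous.
Codon 7: AUA Ile / AUA Ile — identical.
Codon 8: CAA Gln / CAA Gln — identical.
Nonsynonymous differences: 0.

0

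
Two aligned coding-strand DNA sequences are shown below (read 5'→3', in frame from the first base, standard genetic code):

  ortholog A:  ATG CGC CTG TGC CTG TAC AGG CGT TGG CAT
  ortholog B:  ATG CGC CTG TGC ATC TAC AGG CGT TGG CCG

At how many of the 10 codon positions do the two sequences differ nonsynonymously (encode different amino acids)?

Codon 1: ATG Met / ATG Met — identical.
Codon 2: CGC Arg / CGC Arg — identical.
Codon 3: CTG Leu / CTG Leu — identical.
Codon 4: TGC Cys / TGC Cys — identical.
Codon 5: CTG Leu / ATC Ile — nonsynonymous.
Codon 6: TAC Tyr / TAC Tyr — identical.
Codon 7: AGG Arg / AGG Arg — identical.
Codon 8: CGT Arg / CGT Arg — identical.
Codon 9: TGG Trp / TGG Trp — identical.
Codon 10: CAT His / CCG Pro — nonsynonymous.
Nonsynonymous differences: 2.

2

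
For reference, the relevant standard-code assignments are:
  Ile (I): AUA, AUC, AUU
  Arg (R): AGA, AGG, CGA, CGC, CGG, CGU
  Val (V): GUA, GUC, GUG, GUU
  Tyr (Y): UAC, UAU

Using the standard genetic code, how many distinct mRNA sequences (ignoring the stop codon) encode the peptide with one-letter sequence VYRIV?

Val: 4 codons.
Tyr: 2 codons.
Arg: 6 codons.
Ile: 3 codons.
Val: 4 codons.
4 × 2 × 6 × 3 × 4 = 576.

576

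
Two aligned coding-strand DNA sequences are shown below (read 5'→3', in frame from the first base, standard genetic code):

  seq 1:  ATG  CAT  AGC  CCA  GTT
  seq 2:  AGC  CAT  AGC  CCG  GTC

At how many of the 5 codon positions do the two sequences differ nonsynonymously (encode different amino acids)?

1

Codon 1: ATG Met / AGC Ser — nonsynonymous.
Codon 2: CAT His / CAT His — identical.
Codon 3: AGC Ser / AGC Ser — identical.
Codon 4: CCA Pro / CCG Pro — synonymous.
Codon 5: GTT Val / GTC Val — synonymous.
Nonsynonymous differences: 1.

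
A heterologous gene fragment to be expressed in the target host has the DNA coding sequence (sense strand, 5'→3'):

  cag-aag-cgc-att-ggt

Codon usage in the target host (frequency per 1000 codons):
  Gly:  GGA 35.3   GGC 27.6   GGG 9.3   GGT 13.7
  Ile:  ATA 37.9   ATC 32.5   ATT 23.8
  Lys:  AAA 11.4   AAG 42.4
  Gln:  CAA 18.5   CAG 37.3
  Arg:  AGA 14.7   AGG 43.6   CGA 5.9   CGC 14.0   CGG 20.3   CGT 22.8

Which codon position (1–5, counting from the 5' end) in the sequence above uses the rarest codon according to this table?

5

Codon 1 CAG (Gln): 37.3 per 1000.
Codon 2 AAG (Lys): 42.4 per 1000.
Codon 3 CGC (Arg): 14.0 per 1000.
Codon 4 ATT (Ile): 23.8 per 1000.
Codon 5 GGT (Gly): 13.7 per 1000.
Lowest frequency is 13.7 at codon 5.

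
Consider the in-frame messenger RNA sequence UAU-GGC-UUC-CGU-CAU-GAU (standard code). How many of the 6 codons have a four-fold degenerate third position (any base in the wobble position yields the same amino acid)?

2

Codon 1 UAU (Tyr): third position 2-fold.
Codon 2 GGC (Gly): third position 4-fold.
Codon 3 UUC (Phe): third position 2-fold.
Codon 4 CGU (Arg): third position 4-fold.
Codon 5 CAU (His): third position 2-fold.
Codon 6 GAU (Asp): third position 2-fold.
Four-fold degenerate third positions: 2.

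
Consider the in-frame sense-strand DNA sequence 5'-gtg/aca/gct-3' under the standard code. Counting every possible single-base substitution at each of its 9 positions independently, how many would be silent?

Codon 1 (GTG, Val): 3 synonymous substitutions.
Codon 2 (ACA, Thr): 3 synonymous substitutions.
Codon 3 (GCT, Ala): 3 synonymous substitutions.
Total: 3 + 3 + 3 = 9.

9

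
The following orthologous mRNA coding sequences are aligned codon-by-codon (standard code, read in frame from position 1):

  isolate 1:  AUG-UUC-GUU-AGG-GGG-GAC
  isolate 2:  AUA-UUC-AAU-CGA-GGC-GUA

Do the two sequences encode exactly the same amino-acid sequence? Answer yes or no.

no

Codon 1: AUG Met / AUA Ile — nonsynonymous.
Codon 2: UUC Phe / UUC Phe — identical.
Codon 3: GUU Val / AAU Asn — nonsynonymous.
Codon 4: AGG Arg / CGA Arg — synonymous.
Codon 5: GGG Gly / GGC Gly — synonymous.
Codon 6: GAC Asp / GUA Val — nonsynonymous.
Nonsynonymous differences: 3 → different protein.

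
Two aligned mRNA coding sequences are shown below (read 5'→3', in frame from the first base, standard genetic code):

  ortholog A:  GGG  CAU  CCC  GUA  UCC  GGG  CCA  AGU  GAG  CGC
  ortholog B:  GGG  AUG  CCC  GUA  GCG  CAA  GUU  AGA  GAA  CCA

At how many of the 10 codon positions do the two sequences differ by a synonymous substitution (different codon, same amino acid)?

1

Codon 1: GGG Gly / GGG Gly — identical.
Codon 2: CAU His / AUG Met — nonsynonymous.
Codon 3: CCC Pro / CCC Pro — identical.
Codon 4: GUA Val / GUA Val — identical.
Codon 5: UCC Ser / GCG Ala — nonsynonymous.
Codon 6: GGG Gly / CAA Gln — nonsynonymous.
Codon 7: CCA Pro / GUU Val — nonsynonymous.
Codon 8: AGU Ser / AGA Arg — nonsynonymous.
Codon 9: GAG Glu / GAA Glu — synonymous.
Codon 10: CGC Arg / CCA Pro — nonsynonymous.
Synonymous differences: 1.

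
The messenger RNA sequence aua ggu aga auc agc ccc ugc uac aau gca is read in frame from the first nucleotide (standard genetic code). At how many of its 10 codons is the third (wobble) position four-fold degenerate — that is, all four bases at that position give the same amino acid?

3

Codon 1 AUA (Ile): third position 3-fold.
Codon 2 GGU (Gly): third position 4-fold.
Codon 3 AGA (Arg): third position 2-fold.
Codon 4 AUC (Ile): third position 3-fold.
Codon 5 AGC (Ser): third position 2-fold.
Codon 6 CCC (Pro): third position 4-fold.
Codon 7 UGC (Cys): third position 2-fold.
Codon 8 UAC (Tyr): third position 2-fold.
Codon 9 AAU (Asn): third position 2-fold.
Codon 10 GCA (Ala): third position 4-fold.
Four-fold degenerate third positions: 3.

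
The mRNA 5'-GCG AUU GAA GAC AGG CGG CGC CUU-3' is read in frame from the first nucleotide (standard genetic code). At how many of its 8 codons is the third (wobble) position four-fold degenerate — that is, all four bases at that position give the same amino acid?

Codon 1 GCG (Ala): third position 4-fold.
Codon 2 AUU (Ile): third position 3-fold.
Codon 3 GAA (Glu): third position 2-fold.
Codon 4 GAC (Asp): third position 2-fold.
Codon 5 AGG (Arg): third position 2-fold.
Codon 6 CGG (Arg): third position 4-fold.
Codon 7 CGC (Arg): third position 4-fold.
Codon 8 CUU (Leu): third position 4-fold.
Four-fold degenerate third positions: 4.

4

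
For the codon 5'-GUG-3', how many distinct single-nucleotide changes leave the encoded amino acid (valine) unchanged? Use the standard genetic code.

3

Position 1: none → 0 synonymous.
Position 2: none → 0 synonymous.
Position 3: GUU, GUC, GUA → 3 synonymous.
Total: 0 + 0 + 3 = 3.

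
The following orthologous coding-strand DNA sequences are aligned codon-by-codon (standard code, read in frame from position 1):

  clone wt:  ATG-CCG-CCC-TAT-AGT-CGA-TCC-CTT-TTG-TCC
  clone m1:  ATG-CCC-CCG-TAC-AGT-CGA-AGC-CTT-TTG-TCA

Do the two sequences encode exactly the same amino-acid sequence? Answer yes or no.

yes

Codon 1: ATG Met / ATG Met — identical.
Codon 2: CCG Pro / CCC Pro — synonymous.
Codon 3: CCC Pro / CCG Pro — synonymous.
Codon 4: TAT Tyr / TAC Tyr — synonymous.
Codon 5: AGT Ser / AGT Ser — identical.
Codon 6: CGA Arg / CGA Arg — identical.
Codon 7: TCC Ser / AGC Ser — synonymous.
Codon 8: CTT Leu / CTT Leu — identical.
Codon 9: TTG Leu / TTG Leu — identical.
Codon 10: TCC Ser / TCA Ser — synonymous.
Nonsynonymous differences: 0 → same protein.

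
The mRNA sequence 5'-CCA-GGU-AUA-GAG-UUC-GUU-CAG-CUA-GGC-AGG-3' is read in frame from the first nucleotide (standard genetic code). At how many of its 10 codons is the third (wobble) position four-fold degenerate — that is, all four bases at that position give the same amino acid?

Codon 1 CCA (Pro): third position 4-fold.
Codon 2 GGU (Gly): third position 4-fold.
Codon 3 AUA (Ile): third position 3-fold.
Codon 4 GAG (Glu): third position 2-fold.
Codon 5 UUC (Phe): third position 2-fold.
Codon 6 GUU (Val): third position 4-fold.
Codon 7 CAG (Gln): third position 2-fold.
Codon 8 CUA (Leu): third position 4-fold.
Codon 9 GGC (Gly): third position 4-fold.
Codon 10 AGG (Arg): third position 2-fold.
Four-fold degenerate third positions: 5.

5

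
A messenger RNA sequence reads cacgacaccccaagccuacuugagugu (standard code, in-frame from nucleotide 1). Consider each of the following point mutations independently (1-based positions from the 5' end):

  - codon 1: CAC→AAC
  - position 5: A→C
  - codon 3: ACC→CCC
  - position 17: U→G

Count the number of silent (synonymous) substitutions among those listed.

0

Codon 1: CAC (His) → AAC (Asn) — missense.
Codon 2: GAC (Asp) → GCC (Ala) — missense.
Codon 3: ACC (Thr) → CCC (Pro) — missense.
Codon 6: CUA (Leu) → CGA (Arg) — missense.
Synonymous: 0 of 4.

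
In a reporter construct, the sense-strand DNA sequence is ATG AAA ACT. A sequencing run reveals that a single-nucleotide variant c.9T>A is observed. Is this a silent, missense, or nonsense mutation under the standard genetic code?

Position 9 falls in codon 3: ACT → Thr.
After the substitution the codon is ACA → Thr.
Both encode Thr, so the change is synonymous.

silent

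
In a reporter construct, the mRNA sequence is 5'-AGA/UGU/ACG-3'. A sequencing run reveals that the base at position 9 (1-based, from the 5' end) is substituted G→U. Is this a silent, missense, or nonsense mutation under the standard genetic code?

Position 9 falls in codon 3: ACG → Thr.
After the substitution the codon is ACU → Thr.
Both encode Thr, so the change is synonymous.

silent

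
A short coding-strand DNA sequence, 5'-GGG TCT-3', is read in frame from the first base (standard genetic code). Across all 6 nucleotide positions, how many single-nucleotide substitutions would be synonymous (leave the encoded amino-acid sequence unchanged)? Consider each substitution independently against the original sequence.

Codon 1 (GGG, Gly): 3 synonymous substitutions.
Codon 2 (TCT, Ser): 3 synonymous substitutions.
Total: 3 + 3 = 6.

6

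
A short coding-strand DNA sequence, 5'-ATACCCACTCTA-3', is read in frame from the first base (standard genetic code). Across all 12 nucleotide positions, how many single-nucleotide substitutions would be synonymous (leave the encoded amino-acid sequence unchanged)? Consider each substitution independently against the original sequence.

12

Codon 1 (ATA, Ile): 2 synonymous substitutions.
Codon 2 (CCC, Pro): 3 synonymous substitutions.
Codon 3 (ACT, Thr): 3 synonymous substitutions.
Codon 4 (CTA, Leu): 4 synonymous substitutions.
Total: 2 + 3 + 3 + 4 = 12.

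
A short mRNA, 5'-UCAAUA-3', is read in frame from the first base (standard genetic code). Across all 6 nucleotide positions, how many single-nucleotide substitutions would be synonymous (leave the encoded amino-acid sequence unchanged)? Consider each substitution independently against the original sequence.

5

Codon 1 (UCA, Ser): 3 synonymous substitutions.
Codon 2 (AUA, Ile): 2 synonymous substitutions.
Total: 3 + 2 = 5.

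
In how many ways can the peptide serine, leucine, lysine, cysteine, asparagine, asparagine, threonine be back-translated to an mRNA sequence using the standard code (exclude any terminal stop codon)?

2304

Ser: 6 codons.
Leu: 6 codons.
Lys: 2 codons.
Cys: 2 codons.
Asn: 2 codons.
Asn: 2 codons.
Thr: 4 codons.
6 × 6 × 2 × 2 × 2 × 2 × 4 = 2304.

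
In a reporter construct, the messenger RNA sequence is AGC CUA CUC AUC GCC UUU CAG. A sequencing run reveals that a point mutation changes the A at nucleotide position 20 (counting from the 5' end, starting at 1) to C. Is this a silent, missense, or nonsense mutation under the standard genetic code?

missense

Position 20 falls in codon 7: CAG → Gln.
After the substitution the codon is CCG → Pro.
Gln ≠ Pro, so this is a missense mutation.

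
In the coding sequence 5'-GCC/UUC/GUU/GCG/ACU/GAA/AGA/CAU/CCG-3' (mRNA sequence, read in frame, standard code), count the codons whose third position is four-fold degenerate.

5

Codon 1 GCC (Ala): third position 4-fold.
Codon 2 UUC (Phe): third position 2-fold.
Codon 3 GUU (Val): third position 4-fold.
Codon 4 GCG (Ala): third position 4-fold.
Codon 5 ACU (Thr): third position 4-fold.
Codon 6 GAA (Glu): third position 2-fold.
Codon 7 AGA (Arg): third position 2-fold.
Codon 8 CAU (His): third position 2-fold.
Codon 9 CCG (Pro): third position 4-fold.
Four-fold degenerate third positions: 5.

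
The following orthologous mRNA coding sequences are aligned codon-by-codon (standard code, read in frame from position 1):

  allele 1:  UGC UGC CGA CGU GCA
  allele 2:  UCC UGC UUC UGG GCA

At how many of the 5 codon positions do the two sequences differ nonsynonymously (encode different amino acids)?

Codon 1: UGC Cys / UCC Ser — nonsynonymous.
Codon 2: UGC Cys / UGC Cys — identical.
Codon 3: CGA Arg / UUC Phe — nonsynonymous.
Codon 4: CGU Arg / UGG Trp — nonsynonymous.
Codon 5: GCA Ala / GCA Ala — identical.
Nonsynonymous differences: 3.

3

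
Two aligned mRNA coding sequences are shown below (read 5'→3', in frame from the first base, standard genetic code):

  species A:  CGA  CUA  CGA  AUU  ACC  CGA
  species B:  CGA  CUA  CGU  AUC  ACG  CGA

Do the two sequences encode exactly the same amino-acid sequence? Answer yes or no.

yes

Codon 1: CGA Arg / CGA Arg — identical.
Codon 2: CUA Leu / CUA Leu — identical.
Codon 3: CGA Arg / CGU Arg — synonymous.
Codon 4: AUU Ile / AUC Ile — synonymous.
Codon 5: ACC Thr / ACG Thr — synonymous.
Codon 6: CGA Arg / CGA Arg — identical.
Nonsynonymous differences: 0 → same protein.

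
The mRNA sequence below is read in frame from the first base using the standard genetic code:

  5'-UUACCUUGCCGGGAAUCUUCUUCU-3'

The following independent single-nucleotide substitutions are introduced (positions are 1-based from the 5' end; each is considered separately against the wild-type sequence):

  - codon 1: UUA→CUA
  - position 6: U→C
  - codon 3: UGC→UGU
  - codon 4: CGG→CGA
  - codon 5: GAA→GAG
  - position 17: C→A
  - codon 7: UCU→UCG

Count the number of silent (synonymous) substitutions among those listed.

Codon 1: UUA (Leu) → CUA (Leu) — synonymous.
Codon 2: CCU (Pro) → CCC (Pro) — synonymous.
Codon 3: UGC (Cys) → UGU (Cys) — synonymous.
Codon 4: CGG (Arg) → CGA (Arg) — synonymous.
Codon 5: GAA (Glu) → GAG (Glu) — synonymous.
Codon 6: UCU (Ser) → UAU (Tyr) — missense.
Codon 7: UCU (Ser) → UCG (Ser) — synonymous.
Synonymous: 6 of 7.

6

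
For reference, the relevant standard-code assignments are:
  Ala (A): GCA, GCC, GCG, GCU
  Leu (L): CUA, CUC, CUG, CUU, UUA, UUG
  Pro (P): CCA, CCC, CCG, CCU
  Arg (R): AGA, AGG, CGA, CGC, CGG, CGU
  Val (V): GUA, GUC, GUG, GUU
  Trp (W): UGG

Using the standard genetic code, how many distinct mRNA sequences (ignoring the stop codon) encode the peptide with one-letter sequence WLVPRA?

2304

Trp: 1 codon.
Leu: 6 codons.
Val: 4 codons.
Pro: 4 codons.
Arg: 6 codons.
Ala: 4 codons.
1 × 6 × 4 × 4 × 6 × 4 = 2304.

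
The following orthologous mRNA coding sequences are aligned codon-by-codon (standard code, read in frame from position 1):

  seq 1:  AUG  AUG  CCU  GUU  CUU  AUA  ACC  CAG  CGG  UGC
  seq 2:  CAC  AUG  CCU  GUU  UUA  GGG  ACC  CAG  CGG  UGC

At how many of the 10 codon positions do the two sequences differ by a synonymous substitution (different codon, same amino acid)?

1

Codon 1: AUG Met / CAC His — nonsynonymous.
Codon 2: AUG Met / AUG Met — identical.
Codon 3: CCU Pro / CCU Pro — identical.
Codon 4: GUU Val / GUU Val — identical.
Codon 5: CUU Leu / UUA Leu — synonymous.
Codon 6: AUA Ile / GGG Gly — nonsynonymous.
Codon 7: ACC Thr / ACC Thr — identical.
Codon 8: CAG Gln / CAG Gln — identical.
Codon 9: CGG Arg / CGG Arg — identical.
Codon 10: UGC Cys / UGC Cys — identical.
Synonymous differences: 1.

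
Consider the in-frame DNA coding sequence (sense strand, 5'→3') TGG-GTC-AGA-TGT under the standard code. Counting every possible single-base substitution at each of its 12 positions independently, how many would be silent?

6

Codon 1 (TGG, Trp): 0 synonymous substitutions.
Codon 2 (GTC, Val): 3 synonymous substitutions.
Codon 3 (AGA, Arg): 2 synonymous substitutions.
Codon 4 (TGT, Cys): 1 synonymous substitution.
Total: 0 + 3 + 2 + 1 = 6.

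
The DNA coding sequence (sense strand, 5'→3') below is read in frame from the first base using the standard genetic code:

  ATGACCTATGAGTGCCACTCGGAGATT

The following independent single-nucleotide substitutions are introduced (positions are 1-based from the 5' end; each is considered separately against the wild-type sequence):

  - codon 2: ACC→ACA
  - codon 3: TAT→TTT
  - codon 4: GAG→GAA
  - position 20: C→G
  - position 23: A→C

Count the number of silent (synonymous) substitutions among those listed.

Codon 2: ACC (Thr) → ACA (Thr) — synonymous.
Codon 3: TAT (Tyr) → TTT (Phe) — missense.
Codon 4: GAG (Glu) → GAA (Glu) — synonymous.
Codon 7: TCG (Ser) → TGG (Trp) — missense.
Codon 8: GAG (Glu) → GCG (Ala) — missense.
Synonymous: 2 of 5.

2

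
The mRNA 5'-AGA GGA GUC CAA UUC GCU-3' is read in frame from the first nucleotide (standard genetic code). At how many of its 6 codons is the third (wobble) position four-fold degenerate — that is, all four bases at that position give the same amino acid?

3

Codon 1 AGA (Arg): third position 2-fold.
Codon 2 GGA (Gly): third position 4-fold.
Codon 3 GUC (Val): third position 4-fold.
Codon 4 CAA (Gln): third position 2-fold.
Codon 5 UUC (Phe): third position 2-fold.
Codon 6 GCU (Ala): third position 4-fold.
Four-fold degenerate third positions: 3.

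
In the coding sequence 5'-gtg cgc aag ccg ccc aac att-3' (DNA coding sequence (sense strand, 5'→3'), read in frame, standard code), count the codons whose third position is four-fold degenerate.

Codon 1 GTG (Val): third position 4-fold.
Codon 2 CGC (Arg): third position 4-fold.
Codon 3 AAG (Lys): third position 2-fold.
Codon 4 CCG (Pro): third position 4-fold.
Codon 5 CCC (Pro): third position 4-fold.
Codon 6 AAC (Asn): third position 2-fold.
Codon 7 ATT (Ile): third position 3-fold.
Four-fold degenerate third positions: 4.

4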